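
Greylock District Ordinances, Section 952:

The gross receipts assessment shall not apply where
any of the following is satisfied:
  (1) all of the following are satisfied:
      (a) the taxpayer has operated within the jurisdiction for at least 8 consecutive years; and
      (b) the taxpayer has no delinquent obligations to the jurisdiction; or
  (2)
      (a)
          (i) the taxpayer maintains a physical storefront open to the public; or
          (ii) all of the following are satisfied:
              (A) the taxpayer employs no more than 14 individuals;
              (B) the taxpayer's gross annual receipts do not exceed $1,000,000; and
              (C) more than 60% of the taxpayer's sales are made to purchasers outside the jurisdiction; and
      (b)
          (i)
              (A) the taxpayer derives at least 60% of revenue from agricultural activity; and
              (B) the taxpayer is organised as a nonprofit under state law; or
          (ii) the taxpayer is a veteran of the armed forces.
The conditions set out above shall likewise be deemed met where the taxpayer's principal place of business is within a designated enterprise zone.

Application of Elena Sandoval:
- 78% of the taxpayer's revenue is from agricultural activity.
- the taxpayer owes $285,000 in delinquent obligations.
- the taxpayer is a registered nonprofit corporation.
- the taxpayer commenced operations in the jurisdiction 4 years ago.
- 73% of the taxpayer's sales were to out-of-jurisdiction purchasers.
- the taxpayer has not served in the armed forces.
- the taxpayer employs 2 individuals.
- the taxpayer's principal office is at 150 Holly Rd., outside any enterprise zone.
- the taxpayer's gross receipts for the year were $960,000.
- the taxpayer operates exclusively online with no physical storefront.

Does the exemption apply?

(a) ≥ 8 yrs in jurisdiction — fails.
(b) no delinquency — not satisfied.
(1) = F AND F = false.
(i) has storefront — not satisfied.
(A) ≤ 14 employees — satisfied.
(B) receipts ≤ $1,000,000 — satisfied.
(C) >60% out-of-jur. sales — met.
(ii): T AND T AND T → true.
So (a) is satisfied (F OR T).
(A) ≥60% agricultural — satisfied.
(B) nonprofit — holds.
(i) = T AND T = true.
(ii) veteran — not met.
(b): T OR F → true.
So (2) is satisfied (T AND T).
Overall = F OR T = true.
Exception (in enterprise zone) — not satisfied.
Result: main true OR exception false → true.

Yes — exempt.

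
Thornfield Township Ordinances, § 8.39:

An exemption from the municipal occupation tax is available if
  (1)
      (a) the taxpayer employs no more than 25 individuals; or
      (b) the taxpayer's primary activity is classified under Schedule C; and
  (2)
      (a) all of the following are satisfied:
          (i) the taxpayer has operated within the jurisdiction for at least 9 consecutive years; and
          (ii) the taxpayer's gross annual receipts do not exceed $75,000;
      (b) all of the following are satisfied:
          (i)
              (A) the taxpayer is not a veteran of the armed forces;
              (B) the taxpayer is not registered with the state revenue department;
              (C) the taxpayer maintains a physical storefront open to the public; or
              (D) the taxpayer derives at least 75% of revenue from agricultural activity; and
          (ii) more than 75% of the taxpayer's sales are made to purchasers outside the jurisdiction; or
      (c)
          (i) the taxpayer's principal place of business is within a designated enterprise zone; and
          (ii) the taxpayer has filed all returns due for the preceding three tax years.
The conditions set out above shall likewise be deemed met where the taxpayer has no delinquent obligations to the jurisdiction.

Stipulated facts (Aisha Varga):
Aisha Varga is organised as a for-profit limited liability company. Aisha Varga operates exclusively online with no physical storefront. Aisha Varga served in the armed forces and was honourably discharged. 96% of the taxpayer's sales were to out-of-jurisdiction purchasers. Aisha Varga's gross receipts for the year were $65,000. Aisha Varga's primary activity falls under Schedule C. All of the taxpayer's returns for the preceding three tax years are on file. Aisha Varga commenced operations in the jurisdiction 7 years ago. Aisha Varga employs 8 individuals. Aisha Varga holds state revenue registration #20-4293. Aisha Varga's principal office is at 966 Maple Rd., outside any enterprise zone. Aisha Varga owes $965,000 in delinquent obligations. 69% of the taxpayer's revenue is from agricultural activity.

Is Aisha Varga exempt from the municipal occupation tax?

(a) ≤ 25 employees — met.
(b) Schedule C activity — holds.
So (1) is satisfied (T OR T).
(i) ≥ 9 yrs in jurisdiction — not met.
(ii) receipts ≤ $75,000 — met.
(a): F AND T → false.
(A) not (veteran) — not satisfied.
(B) not (state-registered) — not met.
(C) has storefront — not met.
(D) ≥75% agricultural — not satisfied.
(i) = F OR F OR F OR F = false.
(ii) >75% out-of-jur. sales — satisfied.
(b): F AND T → false.
(i) in enterprise zone — fails.
(ii) returns current — met.
(c) = F AND T = false.
So (2) is not satisfied (F OR F OR F).
Overall: T AND F → false.
Exception (no delinquency) — not satisfied.
Result: main false OR exception false → false.

No — not exempt.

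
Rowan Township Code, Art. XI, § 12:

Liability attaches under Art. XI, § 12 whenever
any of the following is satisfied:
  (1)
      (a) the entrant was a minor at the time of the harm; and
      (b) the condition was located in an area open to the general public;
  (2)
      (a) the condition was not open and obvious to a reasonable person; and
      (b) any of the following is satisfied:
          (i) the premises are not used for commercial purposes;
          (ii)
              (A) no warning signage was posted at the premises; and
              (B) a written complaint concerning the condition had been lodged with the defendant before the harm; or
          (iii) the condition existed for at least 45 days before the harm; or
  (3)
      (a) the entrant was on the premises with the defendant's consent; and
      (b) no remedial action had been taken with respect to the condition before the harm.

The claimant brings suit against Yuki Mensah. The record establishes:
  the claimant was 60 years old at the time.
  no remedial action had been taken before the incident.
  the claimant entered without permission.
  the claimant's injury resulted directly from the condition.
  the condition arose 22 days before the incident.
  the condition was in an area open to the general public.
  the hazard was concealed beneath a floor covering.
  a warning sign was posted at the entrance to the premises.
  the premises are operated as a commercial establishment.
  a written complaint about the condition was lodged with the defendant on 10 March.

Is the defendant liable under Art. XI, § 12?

No — not liable.

(a) entrant a minor — not satisfied.
(b) public area — met.
(1): F AND T → false.
(a) not open/obvious — satisfied.
(i) not (commercial use) — not met.
(A) no signage posted — fails.
(B) complaint lodged — met.
(ii): F AND T → false.
(iii) condition ≥45 days old — fails.
(b): F OR F OR F → false.
(2): T AND F → false.
(a) consent to enter — fails.
(b) no remedial action — holds.
(3): F AND T → false.
Overall = F OR F OR F = false.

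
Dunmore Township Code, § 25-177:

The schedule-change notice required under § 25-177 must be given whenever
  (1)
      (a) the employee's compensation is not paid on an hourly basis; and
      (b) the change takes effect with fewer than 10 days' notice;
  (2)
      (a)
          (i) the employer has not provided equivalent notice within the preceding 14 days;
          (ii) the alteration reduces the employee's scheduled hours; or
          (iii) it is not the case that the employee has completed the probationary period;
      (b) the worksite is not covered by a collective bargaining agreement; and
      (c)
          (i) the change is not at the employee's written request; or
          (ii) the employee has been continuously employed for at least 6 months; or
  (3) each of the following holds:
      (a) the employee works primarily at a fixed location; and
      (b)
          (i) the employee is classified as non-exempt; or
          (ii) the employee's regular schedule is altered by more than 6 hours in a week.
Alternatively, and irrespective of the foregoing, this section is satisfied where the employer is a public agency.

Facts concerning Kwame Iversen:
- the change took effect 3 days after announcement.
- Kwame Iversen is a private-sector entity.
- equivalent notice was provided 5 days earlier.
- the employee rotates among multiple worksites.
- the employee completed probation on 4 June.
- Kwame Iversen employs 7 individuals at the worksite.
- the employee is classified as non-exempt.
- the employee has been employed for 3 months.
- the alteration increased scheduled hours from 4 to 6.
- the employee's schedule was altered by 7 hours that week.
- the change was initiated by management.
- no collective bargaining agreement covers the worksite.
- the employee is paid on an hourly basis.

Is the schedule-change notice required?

No — not required.

(a) not (hourly-paid) — not satisfied.
(b) < 10 days' notice — holds.
(1): F AND T → false.
(i) no recent notice — not met.
(ii) hours reduced — fails.
(iii) not (past probation) — not met.
(a): F OR F OR F → false.
(b) no CBA — holds.
(i) not employee-requested — satisfied.
(ii) tenure ≥ 6 mo. — not satisfied.
(c): T OR F → true.
(2) = F AND T AND T = false.
(a) fixed location — fails.
(i) non-exempt — satisfied.
(ii) schedule shift > 6h — met.
(b): T OR T → true.
So (3) is not satisfied (F AND T).
So Overall is not satisfied (F OR F OR F).
Exception (public agency) — not satisfied.
Result: main false OR exception false → false.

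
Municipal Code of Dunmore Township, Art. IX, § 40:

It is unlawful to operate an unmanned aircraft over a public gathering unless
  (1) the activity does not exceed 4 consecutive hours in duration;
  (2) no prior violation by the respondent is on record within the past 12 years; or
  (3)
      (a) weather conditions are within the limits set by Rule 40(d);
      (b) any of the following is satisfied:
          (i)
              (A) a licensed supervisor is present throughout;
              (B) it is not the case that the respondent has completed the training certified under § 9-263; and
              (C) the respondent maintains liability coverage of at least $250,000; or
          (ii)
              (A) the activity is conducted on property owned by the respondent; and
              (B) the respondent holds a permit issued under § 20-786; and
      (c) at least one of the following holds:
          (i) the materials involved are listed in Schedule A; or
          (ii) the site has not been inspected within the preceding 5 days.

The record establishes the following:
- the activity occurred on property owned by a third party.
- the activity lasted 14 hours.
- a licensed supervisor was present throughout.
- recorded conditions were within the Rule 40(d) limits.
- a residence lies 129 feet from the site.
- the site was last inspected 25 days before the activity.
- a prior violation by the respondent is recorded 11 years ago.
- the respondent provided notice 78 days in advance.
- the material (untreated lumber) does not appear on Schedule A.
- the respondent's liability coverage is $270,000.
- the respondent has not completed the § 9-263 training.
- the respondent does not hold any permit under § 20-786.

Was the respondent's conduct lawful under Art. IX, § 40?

(1) ≤ 4 hrs duration — not satisfied.
(2) no prior violation — not met.
(a) weather ok — holds.
(A) supervisor present — met.
(B) not (training certified) — met.
(C) coverage ≥ $250,000 — holds.
(i) = T AND T AND T = true.
(A) own property — not met.
(B) holds permit — not met.
(ii): F AND F → false.
So (b) is satisfied (T OR F).
(i) Schedule A material — not satisfied.
(ii) not (site inspected) — satisfied.
(c): F OR T → true.
So (3) is satisfied (T AND T AND T).
Overall: F OR F OR T → true.

Yes — lawful.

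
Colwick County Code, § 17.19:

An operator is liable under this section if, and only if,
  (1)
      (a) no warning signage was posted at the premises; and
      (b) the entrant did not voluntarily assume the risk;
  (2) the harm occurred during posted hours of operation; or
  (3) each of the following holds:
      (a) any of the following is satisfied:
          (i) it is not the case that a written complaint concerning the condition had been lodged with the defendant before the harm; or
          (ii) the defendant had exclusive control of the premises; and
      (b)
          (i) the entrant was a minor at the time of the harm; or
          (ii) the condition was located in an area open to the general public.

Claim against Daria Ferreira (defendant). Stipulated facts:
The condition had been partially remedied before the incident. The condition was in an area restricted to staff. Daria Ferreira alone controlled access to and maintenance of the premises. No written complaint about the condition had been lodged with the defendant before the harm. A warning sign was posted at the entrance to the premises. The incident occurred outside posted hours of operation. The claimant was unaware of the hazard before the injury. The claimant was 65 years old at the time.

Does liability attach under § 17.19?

No — not liable.

(a) no signage posted — not met.
(b) no assumed risk — holds.
(1): F AND T → false.
(2) during posted hours — not satisfied.
(i) not (complaint lodged) — met.
(ii) exclusive control — met.
(a) = T OR T = true.
(i) entrant a minor — not met.
(ii) public area — not satisfied.
(b) = F OR F = false.
(3): T AND F → false.
So Overall is not satisfied (F OR F OR F).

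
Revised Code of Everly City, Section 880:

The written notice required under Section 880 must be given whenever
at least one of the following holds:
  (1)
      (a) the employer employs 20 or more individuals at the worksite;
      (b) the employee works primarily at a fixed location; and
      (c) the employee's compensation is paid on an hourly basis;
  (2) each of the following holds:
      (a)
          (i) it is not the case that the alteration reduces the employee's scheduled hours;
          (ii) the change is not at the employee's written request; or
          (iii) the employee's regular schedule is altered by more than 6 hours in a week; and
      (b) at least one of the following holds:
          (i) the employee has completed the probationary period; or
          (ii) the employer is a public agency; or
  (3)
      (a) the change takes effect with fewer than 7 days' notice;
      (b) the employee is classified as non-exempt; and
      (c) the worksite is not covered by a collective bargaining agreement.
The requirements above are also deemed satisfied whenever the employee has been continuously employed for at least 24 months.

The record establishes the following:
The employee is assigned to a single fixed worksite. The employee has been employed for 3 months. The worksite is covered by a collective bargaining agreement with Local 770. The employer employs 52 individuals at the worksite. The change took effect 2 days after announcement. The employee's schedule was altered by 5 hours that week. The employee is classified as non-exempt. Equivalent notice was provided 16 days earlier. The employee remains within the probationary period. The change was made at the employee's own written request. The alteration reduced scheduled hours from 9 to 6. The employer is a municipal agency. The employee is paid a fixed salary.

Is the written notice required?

No — not required.

(a) ≥ 20 at site — satisfied.
(b) fixed location — met.
(c) hourly-paid — fails.
(1): T AND T AND F → false.
(i) not (hours reduced) — not satisfied.
(ii) not employee-requested — fails.
(iii) schedule shift > 6h — not met.
(a) = F OR F OR F = false.
(i) past probation — fails.
(ii) public agency — met.
(b): F OR T → true.
So (2) is not satisfied (F AND T).
(a) < 7 days' notice — holds.
(b) non-exempt — holds.
(c) no CBA — not satisfied.
(3) = T AND T AND F = false.
So Overall is not satisfied (F OR F OR F).
Exception (tenure ≥ 24 mo.) — not satisfied.
Result: main false OR exception false → false.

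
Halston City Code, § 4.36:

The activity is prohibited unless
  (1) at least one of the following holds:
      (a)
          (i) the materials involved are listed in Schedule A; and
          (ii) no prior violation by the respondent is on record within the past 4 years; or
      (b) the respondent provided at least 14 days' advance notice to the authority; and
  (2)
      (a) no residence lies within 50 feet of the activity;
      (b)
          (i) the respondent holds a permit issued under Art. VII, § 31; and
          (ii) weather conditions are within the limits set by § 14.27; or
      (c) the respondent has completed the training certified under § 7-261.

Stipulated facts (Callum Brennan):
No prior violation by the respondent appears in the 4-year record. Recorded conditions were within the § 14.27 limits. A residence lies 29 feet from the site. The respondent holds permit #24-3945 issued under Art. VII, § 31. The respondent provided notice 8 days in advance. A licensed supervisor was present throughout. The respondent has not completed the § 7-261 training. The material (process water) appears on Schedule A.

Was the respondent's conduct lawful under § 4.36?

(i) Schedule A material — met.
(ii) no prior violation — met.
(a) = T AND T = true.
(b) ≥14 days' notice — not met.
(1): T OR F → true.
(a) no residence in 50 ft — not satisfied.
(i) holds permit — satisfied.
(ii) weather ok — met.
So (b) is satisfied (T AND T).
(c) training certified — not met.
(2) = F OR T OR F = true.
Overall = T AND T = true.

Yes — lawful.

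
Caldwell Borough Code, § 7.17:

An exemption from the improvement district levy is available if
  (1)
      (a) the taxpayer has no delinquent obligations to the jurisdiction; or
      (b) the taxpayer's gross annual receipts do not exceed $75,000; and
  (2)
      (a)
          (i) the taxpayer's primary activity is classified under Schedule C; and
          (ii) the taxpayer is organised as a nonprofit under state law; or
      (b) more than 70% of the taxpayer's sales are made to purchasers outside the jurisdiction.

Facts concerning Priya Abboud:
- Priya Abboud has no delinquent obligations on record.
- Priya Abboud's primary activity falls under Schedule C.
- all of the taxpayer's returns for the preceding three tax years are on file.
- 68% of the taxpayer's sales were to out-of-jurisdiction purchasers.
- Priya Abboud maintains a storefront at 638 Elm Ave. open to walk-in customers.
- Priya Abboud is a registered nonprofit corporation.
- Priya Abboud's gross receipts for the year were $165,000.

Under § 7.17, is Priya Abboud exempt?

Yes — exempt.

(a) no delinquency — met.
(b) receipts ≤ $75,000 — not met.
(1): T OR F → true.
(i) Schedule C activity — holds.
(ii) nonprofit — holds.
So (a) is satisfied (T AND T).
(b) >70% out-of-jur. sales — not met.
(2): T OR F → true.
Overall: T AND T → true.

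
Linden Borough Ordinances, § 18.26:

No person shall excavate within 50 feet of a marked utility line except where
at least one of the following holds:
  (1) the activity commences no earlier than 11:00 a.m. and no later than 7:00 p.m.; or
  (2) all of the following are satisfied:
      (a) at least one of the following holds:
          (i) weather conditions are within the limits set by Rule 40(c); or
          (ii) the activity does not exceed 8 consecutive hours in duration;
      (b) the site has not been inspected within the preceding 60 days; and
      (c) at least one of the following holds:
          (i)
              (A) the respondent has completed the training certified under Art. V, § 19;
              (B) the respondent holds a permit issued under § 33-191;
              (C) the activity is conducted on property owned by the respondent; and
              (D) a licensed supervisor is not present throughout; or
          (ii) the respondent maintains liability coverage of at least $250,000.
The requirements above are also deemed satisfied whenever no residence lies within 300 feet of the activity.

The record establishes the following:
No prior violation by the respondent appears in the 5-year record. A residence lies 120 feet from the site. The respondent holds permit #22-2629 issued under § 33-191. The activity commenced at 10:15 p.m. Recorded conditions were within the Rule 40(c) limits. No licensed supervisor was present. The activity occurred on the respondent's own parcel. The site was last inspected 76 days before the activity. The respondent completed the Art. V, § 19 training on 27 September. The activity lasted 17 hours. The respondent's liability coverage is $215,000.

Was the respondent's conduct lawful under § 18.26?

(1) start within hours — not met.
(i) weather ok — met.
(ii) ≤ 8 hrs duration — not satisfied.
(a) = T OR F = true.
(b) not (site inspected) — met.
(A) training certified — holds.
(B) holds permit — met.
(C) own property — holds.
(D) not (supervisor present) — met.
(i): T AND T AND T AND T → true.
(ii) coverage ≥ $250,000 — fails.
(c) = T OR F = true.
So (2) is satisfied (T AND T AND T).
So Overall is satisfied (F OR T).
Exception (no residence in 300 ft) — not satisfied.
Result: main true OR exception false → true.

Yes — lawful.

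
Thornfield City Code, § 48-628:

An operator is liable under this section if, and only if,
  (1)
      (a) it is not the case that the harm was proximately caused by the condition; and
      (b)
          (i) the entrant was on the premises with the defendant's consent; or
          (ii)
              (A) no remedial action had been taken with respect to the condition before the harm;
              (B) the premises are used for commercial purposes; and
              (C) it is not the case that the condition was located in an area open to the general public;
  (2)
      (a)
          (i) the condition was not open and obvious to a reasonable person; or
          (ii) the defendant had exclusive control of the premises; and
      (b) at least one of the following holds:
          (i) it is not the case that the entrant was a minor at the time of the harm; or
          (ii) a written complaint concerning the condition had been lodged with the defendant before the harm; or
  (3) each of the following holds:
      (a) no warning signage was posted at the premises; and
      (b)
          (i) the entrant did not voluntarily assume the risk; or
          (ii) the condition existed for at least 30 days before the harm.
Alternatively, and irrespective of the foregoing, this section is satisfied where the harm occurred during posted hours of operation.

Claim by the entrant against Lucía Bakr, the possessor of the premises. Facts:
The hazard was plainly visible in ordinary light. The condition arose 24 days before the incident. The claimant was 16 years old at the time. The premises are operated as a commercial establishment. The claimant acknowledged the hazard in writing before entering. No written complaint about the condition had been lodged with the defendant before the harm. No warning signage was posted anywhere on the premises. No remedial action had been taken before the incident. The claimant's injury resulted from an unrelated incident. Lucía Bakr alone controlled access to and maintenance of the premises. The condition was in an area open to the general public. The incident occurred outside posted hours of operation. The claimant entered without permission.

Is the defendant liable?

(a) not (proximate cause) — met.
(i) consent to enter — fails.
(A) no remedial action — holds.
(B) commercial use — satisfied.
(C) not (public area) — not satisfied.
(ii) = T AND T AND F = false.
(b): F OR F → false.
(1) = T AND F = false.
(i) not open/obvious — not satisfied.
(ii) exclusive control — met.
So (a) is satisfied (F OR T).
(i) not (entrant a minor) — not met.
(ii) complaint lodged — not satisfied.
(b): F OR F → false.
So (2) is not satisfied (T AND F).
(a) no signage posted — satisfied.
(i) no assumed risk — not satisfied.
(ii) condition ≥30 days old — not met.
(b): F OR F → false.
So (3) is not satisfied (T AND F).
Overall = F OR F OR F = false.
Exception (during posted hours) — not satisfied.
Result: main false OR exception false → false.

No — not liable.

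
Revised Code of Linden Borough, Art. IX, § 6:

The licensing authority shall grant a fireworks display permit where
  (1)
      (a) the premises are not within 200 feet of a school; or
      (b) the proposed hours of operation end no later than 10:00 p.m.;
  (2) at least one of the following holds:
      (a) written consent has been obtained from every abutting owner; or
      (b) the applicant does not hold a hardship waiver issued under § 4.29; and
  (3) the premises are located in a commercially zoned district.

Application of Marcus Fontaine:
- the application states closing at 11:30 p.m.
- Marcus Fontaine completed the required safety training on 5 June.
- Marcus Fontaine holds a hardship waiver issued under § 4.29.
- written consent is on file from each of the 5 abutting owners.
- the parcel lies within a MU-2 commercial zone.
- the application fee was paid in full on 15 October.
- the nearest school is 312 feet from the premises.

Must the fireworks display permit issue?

(a) ≥200 ft from school — met.
(b) closes by 10 p.m. — not met.
(1) = T OR F = true.
(a) all abutters consent — satisfied.
(b) not (hardship waiver) — not met.
(2) = T OR F = true.
(3) commercially zoned — satisfied.
Overall = T AND T AND T = true.

Yes — granted.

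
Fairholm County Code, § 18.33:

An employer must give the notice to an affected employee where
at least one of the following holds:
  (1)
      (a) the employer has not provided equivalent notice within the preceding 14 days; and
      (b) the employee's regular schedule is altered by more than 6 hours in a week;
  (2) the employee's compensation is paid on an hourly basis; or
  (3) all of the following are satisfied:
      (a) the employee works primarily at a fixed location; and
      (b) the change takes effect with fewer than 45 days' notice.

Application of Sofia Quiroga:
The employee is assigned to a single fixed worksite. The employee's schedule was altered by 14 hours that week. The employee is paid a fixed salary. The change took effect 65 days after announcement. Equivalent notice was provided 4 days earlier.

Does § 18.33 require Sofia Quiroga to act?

(a) no recent notice — not met.
(b) schedule shift > 6h — holds.
So (1) is not satisfied (F AND T).
(2) hourly-paid — not met.
(a) fixed location — satisfied.
(b) < 45 days' notice — not satisfied.
(3): T AND F → false.
Overall = F OR F OR F = false.

No — not required.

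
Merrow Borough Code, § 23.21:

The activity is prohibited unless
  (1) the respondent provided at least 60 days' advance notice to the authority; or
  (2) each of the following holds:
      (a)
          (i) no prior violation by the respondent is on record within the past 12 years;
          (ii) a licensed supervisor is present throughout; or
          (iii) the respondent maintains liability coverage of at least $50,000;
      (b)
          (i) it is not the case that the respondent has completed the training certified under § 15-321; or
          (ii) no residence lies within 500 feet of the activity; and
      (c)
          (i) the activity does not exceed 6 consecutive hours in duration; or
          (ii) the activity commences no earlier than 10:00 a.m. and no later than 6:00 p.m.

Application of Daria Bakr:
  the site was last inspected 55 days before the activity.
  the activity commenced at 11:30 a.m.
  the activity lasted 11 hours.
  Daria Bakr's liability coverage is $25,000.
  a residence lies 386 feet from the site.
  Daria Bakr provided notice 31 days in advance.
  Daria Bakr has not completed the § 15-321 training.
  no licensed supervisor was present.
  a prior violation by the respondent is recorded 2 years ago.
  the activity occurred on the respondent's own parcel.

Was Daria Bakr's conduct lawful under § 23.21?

(1) ≥60 days' notice — fails.
(i) no prior violation — not satisfied.
(ii) supervisor present — not satisfied.
(iii) coverage ≥ $50,000 — fails.
(a) = F OR F OR F = false.
(i) not (training certified) — satisfied.
(ii) no residence in 500 ft — fails.
So (b) is satisfied (T OR F).
(i) ≤ 6 hrs duration — not satisfied.
(ii) start within hours — met.
(c): F OR T → true.
So (2) is not satisfied (F AND T AND T).
Overall = F OR F = false.

No — unlawful.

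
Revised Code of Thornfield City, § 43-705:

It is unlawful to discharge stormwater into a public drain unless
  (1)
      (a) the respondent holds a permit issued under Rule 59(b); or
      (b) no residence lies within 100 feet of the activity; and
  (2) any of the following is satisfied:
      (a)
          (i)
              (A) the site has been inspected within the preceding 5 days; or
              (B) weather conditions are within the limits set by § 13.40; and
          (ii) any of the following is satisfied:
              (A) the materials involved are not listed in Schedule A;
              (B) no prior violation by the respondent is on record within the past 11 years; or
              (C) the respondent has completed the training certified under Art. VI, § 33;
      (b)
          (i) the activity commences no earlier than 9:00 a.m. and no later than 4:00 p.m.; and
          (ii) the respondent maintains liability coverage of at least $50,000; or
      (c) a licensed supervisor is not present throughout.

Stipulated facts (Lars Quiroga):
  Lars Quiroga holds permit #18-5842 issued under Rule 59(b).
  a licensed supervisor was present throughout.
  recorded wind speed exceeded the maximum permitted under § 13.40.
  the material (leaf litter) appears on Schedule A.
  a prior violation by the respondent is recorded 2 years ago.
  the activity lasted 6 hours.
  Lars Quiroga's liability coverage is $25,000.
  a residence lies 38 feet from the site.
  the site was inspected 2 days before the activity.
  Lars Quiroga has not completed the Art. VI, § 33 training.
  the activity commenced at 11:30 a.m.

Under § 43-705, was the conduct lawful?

(a) holds permit — holds.
(b) no residence in 100 ft — fails.
(1) = T OR F = true.
(A) site inspected — met.
(B) weather ok — fails.
So (i) is satisfied (T OR F).
(A) not (Schedule A material) — fails.
(B) no prior violation — not satisfied.
(C) training certified — not met.
(ii): F OR F OR F → false.
So (a) is not satisfied (T AND F).
(i) start within hours — holds.
(ii) coverage ≥ $50,000 — fails.
(b): T AND F → false.
(c) not (supervisor present) — fails.
So (2) is not satisfied (F OR F OR F).
Overall: T AND F → false.

No — unlawful.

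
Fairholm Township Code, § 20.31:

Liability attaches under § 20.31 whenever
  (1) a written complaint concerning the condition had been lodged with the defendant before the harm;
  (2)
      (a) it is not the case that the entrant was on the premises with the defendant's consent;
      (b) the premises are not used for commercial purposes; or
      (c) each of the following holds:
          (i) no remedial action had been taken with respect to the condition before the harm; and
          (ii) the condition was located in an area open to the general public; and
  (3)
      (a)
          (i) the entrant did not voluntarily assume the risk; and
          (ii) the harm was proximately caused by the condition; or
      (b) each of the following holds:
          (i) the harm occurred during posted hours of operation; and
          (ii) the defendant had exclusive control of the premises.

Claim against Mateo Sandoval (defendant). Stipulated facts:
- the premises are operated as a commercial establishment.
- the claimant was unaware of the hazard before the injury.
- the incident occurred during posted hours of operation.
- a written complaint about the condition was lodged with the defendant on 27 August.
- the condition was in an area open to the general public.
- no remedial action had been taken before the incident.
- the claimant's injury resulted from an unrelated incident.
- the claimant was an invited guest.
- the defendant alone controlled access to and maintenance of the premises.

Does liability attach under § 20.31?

Yes — liable.

(1) complaint lodged — met.
(a) not (consent to enter) — fails.
(b) not (commercial use) — fails.
(i) no remedial action — met.
(ii) public area — met.
So (c) is satisfied (T AND T).
(2) = F OR F OR T = true.
(i) no assumed risk — met.
(ii) proximate cause — fails.
So (a) is not satisfied (T AND F).
(i) during posted hours — satisfied.
(ii) exclusive control — met.
(b): T AND T → true.
(3) = F OR T = true.
Overall = T AND T AND T = true.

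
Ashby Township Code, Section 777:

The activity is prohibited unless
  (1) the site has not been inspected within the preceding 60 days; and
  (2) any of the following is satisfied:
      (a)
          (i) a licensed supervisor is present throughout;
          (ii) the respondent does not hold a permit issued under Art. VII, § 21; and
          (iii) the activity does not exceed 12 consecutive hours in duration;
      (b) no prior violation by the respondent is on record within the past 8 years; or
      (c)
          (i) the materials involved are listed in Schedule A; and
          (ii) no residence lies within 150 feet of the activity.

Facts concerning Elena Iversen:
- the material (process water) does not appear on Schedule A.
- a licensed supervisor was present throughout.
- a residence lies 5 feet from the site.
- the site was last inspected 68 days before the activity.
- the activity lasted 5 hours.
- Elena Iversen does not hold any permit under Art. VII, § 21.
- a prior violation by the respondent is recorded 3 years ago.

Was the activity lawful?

(1) not (site inspected) — holds.
(i) supervisor present — satisfied.
(ii) not (holds permit) — met.
(iii) ≤ 12 hrs duration — satisfied.
(a) = T AND T AND T = true.
(b) no prior violation — not met.
(i) Schedule A material — not satisfied.
(ii) no residence in 150 ft — fails.
(c) = F AND F = false.
So (2) is satisfied (T OR F OR F).
So Overall is satisfied (T AND T).

Yes — lawful.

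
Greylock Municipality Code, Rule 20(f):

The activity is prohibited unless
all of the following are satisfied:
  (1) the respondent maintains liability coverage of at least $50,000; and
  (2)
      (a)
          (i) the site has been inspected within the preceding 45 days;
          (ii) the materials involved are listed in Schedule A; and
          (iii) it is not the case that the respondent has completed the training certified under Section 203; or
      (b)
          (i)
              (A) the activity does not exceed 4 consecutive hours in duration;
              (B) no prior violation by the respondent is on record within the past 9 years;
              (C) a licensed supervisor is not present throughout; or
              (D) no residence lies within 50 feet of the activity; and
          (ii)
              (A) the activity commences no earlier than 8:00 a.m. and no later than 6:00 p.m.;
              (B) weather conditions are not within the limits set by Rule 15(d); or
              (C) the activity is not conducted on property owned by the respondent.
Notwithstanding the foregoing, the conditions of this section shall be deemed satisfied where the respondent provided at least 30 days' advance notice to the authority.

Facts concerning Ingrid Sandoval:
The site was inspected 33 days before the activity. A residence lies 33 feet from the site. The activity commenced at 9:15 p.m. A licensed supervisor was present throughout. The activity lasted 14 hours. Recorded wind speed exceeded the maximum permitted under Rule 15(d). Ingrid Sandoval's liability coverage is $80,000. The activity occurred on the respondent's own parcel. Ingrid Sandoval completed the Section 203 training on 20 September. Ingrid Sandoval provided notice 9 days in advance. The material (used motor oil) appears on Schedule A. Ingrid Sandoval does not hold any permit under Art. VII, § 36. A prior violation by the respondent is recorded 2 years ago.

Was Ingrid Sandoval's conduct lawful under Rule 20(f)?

No — unlawful.

(1) coverage ≥ $50,000 — holds.
(i) site inspected — met.
(ii) Schedule A material — satisfied.
(iii) not (training certified) — not met.
(a) = T AND T AND F = false.
(A) ≤ 4 hrs duration — fails.
(B) no prior violation — not satisfied.
(C) not (supervisor present) — fails.
(D) no residence in 50 ft — not met.
So (i) is not satisfied (F OR F OR F OR F).
(A) start within hours — not met.
(B) not (weather ok) — satisfied.
(C) not (own property) — fails.
(ii) = F OR T OR F = true.
(b) = F AND T = false.
(2) = F OR F = false.
So Overall is not satisfied (T AND F).
Exception (≥30 days' notice) — not satisfied.
Result: main false OR exception false → false.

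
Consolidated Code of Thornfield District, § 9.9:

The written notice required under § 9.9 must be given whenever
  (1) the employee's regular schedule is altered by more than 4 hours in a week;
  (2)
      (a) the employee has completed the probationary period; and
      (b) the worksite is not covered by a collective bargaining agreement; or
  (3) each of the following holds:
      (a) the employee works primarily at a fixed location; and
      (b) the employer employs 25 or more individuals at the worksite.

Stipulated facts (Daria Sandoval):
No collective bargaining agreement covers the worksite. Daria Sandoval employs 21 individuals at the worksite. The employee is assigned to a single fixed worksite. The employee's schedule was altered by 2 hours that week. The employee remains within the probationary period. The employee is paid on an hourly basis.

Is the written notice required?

(1) schedule shift > 4h — not met.
(a) past probation — not met.
(b) no CBA — met.
So (2) is not satisfied (F AND T).
(a) fixed location — holds.
(b) ≥ 25 at site — not met.
So (3) is not satisfied (T AND F).
So Overall is not satisfied (F OR F OR F).

No — not required.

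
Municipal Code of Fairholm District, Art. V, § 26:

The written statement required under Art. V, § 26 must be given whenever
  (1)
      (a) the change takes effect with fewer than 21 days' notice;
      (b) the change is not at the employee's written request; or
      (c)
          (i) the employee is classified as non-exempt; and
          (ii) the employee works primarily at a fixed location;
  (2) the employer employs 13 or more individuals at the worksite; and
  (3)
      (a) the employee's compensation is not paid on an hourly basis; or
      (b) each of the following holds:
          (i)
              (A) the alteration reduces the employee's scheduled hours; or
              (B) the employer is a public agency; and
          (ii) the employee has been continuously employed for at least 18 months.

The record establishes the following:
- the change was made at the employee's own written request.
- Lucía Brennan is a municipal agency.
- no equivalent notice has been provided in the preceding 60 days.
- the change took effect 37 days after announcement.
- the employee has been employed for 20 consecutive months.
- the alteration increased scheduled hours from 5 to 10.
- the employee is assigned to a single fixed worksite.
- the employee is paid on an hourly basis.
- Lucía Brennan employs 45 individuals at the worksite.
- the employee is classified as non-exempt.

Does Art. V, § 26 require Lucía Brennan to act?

Yes — required.

(a) < 21 days' notice — fails.
(b) not employee-requested — not satisfied.
(i) non-exempt — holds.
(ii) fixed location — satisfied.
So (c) is satisfied (T AND T).
(1): F OR F OR T → true.
(2) ≥ 13 at site — satisfied.
(a) not (hourly-paid) — not satisfied.
(A) hours reduced — not met.
(B) public agency — met.
So (i) is satisfied (F OR T).
(ii) tenure ≥ 18 mo. — satisfied.
(b): T AND T → true.
So (3) is satisfied (F OR T).
Overall: T AND T AND T → true.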